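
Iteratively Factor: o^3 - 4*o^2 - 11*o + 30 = (o - 2)*(o^2 - 2*o - 15) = (o - 5)*(o - 2)*(o + 3)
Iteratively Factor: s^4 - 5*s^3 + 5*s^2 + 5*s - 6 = (s - 1)*(s^3 - 4*s^2 + s + 6) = (s - 1)*(s + 1)*(s^2 - 5*s + 6) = (s - 3)*(s - 1)*(s + 1)*(s - 2)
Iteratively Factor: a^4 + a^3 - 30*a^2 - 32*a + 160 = (a - 5)*(a^3 + 6*a^2 - 32) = (a - 5)*(a + 4)*(a^2 + 2*a - 8) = (a - 5)*(a + 4)^2*(a - 2)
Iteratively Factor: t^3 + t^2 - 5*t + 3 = (t - 1)*(t^2 + 2*t - 3) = (t - 1)*(t + 3)*(t - 1)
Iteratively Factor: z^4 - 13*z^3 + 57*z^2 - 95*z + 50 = (z - 2)*(z^3 - 11*z^2 + 35*z - 25) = (z - 5)*(z - 2)*(z^2 - 6*z + 5) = (z - 5)^2*(z - 2)*(z - 1)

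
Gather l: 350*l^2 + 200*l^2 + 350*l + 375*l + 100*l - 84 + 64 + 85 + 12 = 550*l^2 + 825*l + 77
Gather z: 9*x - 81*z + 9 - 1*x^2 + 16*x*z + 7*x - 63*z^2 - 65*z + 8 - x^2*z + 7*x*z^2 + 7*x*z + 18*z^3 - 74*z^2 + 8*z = -x^2 + 16*x + 18*z^3 + z^2*(7*x - 137) + z*(-x^2 + 23*x - 138) + 17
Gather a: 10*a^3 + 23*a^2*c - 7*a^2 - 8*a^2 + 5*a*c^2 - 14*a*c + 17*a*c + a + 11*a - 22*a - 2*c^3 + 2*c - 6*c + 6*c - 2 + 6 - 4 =10*a^3 + a^2*(23*c - 15) + a*(5*c^2 + 3*c - 10) - 2*c^3 + 2*c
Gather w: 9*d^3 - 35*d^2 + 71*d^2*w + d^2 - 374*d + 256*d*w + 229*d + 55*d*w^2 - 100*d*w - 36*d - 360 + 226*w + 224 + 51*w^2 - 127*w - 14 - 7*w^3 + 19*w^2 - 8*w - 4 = 9*d^3 - 34*d^2 - 181*d - 7*w^3 + w^2*(55*d + 70) + w*(71*d^2 + 156*d + 91) - 154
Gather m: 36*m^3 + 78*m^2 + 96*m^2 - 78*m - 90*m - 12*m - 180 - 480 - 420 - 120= 36*m^3 + 174*m^2 - 180*m - 1200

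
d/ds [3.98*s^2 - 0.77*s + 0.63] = 7.96*s - 0.77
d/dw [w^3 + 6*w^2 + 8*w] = 3*w^2 + 12*w + 8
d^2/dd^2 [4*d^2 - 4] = 8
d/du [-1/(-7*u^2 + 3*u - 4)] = (3 - 14*u)/(7*u^2 - 3*u + 4)^2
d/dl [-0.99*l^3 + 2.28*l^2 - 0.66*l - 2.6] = -2.97*l^2 + 4.56*l - 0.66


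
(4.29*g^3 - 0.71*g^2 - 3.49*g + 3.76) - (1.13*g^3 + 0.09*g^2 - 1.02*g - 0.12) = 3.16*g^3 - 0.8*g^2 - 2.47*g + 3.88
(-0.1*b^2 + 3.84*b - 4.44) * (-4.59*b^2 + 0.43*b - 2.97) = 0.459*b^4 - 17.6686*b^3 + 22.3278*b^2 - 13.314*b + 13.1868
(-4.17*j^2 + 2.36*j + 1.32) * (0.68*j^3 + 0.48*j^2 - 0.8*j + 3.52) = -2.8356*j^5 - 0.3968*j^4 + 5.3664*j^3 - 15.9328*j^2 + 7.2512*j + 4.6464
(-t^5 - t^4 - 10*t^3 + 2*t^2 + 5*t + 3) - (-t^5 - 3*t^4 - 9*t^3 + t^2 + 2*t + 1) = 2*t^4 - t^3 + t^2 + 3*t + 2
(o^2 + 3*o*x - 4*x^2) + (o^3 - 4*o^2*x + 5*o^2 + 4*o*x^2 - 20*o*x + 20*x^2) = o^3 - 4*o^2*x + 6*o^2 + 4*o*x^2 - 17*o*x + 16*x^2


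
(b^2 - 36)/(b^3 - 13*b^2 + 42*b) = (b + 6)/(b*(b - 7))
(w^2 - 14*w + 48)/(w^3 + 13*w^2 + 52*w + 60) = (w^2 - 14*w + 48)/(w^3 + 13*w^2 + 52*w + 60)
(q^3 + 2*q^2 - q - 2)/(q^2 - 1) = q + 2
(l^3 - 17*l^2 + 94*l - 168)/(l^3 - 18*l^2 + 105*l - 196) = (l - 6)/(l - 7)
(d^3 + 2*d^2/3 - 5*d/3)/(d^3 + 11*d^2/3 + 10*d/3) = (d - 1)/(d + 2)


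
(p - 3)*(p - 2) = p^2 - 5*p + 6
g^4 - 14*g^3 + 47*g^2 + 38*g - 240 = (g - 8)*(g - 5)*(g - 3)*(g + 2)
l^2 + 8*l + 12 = (l + 2)*(l + 6)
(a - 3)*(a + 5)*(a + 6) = a^3 + 8*a^2 - 3*a - 90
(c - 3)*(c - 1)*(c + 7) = c^3 + 3*c^2 - 25*c + 21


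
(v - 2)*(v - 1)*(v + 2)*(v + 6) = v^4 + 5*v^3 - 10*v^2 - 20*v + 24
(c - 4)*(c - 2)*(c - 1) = c^3 - 7*c^2 + 14*c - 8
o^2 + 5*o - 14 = (o - 2)*(o + 7)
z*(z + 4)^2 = z^3 + 8*z^2 + 16*z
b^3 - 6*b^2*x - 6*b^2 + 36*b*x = b*(b - 6)*(b - 6*x)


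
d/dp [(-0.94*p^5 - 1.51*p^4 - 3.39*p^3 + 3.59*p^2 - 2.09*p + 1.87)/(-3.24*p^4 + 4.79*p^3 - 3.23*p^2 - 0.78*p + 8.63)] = (3.0456*p^8 - 9.0052*p^7 - 9.1079*p^6 + 35.9506*p^5 - 63.5888*p^4 - 2.57940000000001*p^3 - 124.1899*p^2 + 74.0436*p - 16.5781)/(10.4976*p^8 - 31.0392*p^7 + 43.8745*p^6 - 25.889*p^5 - 52.9619*p^4 + 87.7142*p^3 - 55.1414*p^2 - 13.4628*p + 74.4769)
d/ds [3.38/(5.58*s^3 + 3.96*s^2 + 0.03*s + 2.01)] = (-56.5812*s^2 - 26.7696*s - 0.1014)/(5.58*s^3 + 3.96*s^2 + 0.03*s + 2.01)^2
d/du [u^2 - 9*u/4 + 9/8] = 2*u - 9/4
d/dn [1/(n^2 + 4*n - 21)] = 2*(-n - 2)/(n^2 + 4*n - 21)^2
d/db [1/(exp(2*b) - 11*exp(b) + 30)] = (11 - 2*exp(b))*exp(b)/(exp(2*b) - 11*exp(b) + 30)^2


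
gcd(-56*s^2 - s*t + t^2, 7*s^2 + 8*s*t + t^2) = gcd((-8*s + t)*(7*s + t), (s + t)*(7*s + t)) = 7*s + t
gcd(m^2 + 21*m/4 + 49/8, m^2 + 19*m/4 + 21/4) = m + 7/4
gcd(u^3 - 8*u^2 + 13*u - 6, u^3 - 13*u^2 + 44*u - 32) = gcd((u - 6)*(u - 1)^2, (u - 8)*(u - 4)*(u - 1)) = u - 1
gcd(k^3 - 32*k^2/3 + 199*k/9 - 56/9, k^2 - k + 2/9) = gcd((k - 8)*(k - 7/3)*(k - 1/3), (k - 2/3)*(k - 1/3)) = k - 1/3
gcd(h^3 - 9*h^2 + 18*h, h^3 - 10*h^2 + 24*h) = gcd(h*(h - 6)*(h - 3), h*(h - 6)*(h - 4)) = h^2 - 6*h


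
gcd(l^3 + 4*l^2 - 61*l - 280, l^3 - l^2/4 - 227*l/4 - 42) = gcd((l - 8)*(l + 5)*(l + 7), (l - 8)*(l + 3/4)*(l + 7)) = l^2 - l - 56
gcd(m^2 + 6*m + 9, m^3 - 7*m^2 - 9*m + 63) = m + 3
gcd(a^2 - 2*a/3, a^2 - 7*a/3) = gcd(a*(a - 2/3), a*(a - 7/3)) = a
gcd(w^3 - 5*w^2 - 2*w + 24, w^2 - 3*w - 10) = w + 2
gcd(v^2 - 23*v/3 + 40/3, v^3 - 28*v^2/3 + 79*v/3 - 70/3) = v - 5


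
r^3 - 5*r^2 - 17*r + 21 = (r - 7)*(r - 1)*(r + 3)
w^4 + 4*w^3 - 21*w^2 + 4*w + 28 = (w - 2)^2*(w + 1)*(w + 7)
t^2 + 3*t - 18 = (t - 3)*(t + 6)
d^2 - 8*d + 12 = (d - 6)*(d - 2)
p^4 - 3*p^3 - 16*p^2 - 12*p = p*(p - 6)*(p + 1)*(p + 2)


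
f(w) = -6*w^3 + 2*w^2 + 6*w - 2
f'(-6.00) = -666.00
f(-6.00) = 1330.00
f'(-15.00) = -4104.00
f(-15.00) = 20608.00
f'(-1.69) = -52.17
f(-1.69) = 22.53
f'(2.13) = -67.14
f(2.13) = -38.13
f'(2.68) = -112.56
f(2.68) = -87.05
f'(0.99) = -7.68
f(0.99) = 0.08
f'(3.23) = -168.87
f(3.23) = -163.94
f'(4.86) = -399.71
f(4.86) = -614.35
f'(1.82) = -46.34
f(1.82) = -20.63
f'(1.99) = -57.32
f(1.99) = -29.42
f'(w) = -18*w^2 + 4*w + 6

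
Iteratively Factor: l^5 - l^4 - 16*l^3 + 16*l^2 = (l - 4)*(l^4 + 3*l^3 - 4*l^2) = (l - 4)*(l + 4)*(l^3 - l^2) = l*(l - 4)*(l + 4)*(l^2 - l) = l^2*(l - 4)*(l + 4)*(l - 1)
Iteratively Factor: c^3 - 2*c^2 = (c - 2)*(c^2) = c*(c - 2)*(c)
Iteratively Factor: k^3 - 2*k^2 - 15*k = (k - 5)*(k^2 + 3*k) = (k - 5)*(k + 3)*(k)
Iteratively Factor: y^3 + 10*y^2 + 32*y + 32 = (y + 4)*(y^2 + 6*y + 8) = (y + 2)*(y + 4)*(y + 4)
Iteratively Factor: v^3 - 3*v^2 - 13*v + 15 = (v - 5)*(v^2 + 2*v - 3) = (v - 5)*(v + 3)*(v - 1)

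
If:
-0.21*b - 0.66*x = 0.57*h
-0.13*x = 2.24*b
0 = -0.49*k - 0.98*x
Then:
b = -0.0580357142857143*x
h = -1.13651315789474*x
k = -2.0*x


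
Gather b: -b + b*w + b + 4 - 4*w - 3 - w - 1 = b*w - 5*w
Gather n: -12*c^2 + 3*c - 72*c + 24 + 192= -12*c^2 - 69*c + 216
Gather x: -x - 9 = -x - 9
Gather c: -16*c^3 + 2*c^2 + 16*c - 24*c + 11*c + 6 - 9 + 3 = -16*c^3 + 2*c^2 + 3*c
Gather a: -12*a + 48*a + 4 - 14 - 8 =36*a - 18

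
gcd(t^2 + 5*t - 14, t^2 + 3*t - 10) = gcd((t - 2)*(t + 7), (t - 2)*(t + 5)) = t - 2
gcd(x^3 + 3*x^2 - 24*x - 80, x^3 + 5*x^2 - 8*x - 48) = x^2 + 8*x + 16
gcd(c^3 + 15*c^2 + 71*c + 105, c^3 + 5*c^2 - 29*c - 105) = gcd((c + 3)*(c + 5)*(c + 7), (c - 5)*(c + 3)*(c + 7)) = c^2 + 10*c + 21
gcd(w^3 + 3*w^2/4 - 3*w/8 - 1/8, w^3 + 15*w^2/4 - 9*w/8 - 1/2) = w^2 - w/4 - 1/8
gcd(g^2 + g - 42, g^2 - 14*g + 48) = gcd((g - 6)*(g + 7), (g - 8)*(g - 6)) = g - 6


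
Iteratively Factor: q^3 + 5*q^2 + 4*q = (q + 1)*(q^2 + 4*q) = (q + 1)*(q + 4)*(q)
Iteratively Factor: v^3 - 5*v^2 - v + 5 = (v - 1)*(v^2 - 4*v - 5) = (v - 5)*(v - 1)*(v + 1)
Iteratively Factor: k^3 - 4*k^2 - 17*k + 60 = (k + 4)*(k^2 - 8*k + 15) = (k - 5)*(k + 4)*(k - 3)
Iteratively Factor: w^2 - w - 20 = (w + 4)*(w - 5)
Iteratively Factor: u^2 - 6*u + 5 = (u - 1)*(u - 5)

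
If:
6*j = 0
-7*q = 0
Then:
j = 0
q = 0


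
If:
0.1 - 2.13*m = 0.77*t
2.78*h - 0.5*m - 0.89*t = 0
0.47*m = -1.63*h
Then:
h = -0.03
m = 0.10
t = -0.15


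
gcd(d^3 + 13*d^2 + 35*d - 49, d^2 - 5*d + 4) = d - 1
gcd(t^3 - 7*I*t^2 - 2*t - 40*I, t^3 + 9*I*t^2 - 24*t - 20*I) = t + 2*I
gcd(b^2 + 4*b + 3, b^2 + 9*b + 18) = b + 3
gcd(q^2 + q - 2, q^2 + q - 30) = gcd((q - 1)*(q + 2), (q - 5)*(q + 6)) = 1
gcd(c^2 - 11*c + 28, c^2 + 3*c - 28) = c - 4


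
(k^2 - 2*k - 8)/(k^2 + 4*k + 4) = (k - 4)/(k + 2)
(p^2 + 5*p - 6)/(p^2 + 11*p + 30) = (p - 1)/(p + 5)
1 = 1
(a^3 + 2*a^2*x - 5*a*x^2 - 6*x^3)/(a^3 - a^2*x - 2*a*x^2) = (a + 3*x)/a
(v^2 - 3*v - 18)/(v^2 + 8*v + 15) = (v - 6)/(v + 5)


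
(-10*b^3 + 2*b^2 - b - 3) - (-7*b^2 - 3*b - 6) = -10*b^3 + 9*b^2 + 2*b + 3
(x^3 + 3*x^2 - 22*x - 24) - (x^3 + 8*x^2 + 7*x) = -5*x^2 - 29*x - 24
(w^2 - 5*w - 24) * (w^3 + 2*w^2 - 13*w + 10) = w^5 - 3*w^4 - 47*w^3 + 27*w^2 + 262*w - 240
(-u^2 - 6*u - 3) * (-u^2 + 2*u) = u^4 + 4*u^3 - 9*u^2 - 6*u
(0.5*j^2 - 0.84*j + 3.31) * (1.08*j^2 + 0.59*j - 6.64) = 0.54*j^4 - 0.6122*j^3 - 0.2408*j^2 + 7.5305*j - 21.9784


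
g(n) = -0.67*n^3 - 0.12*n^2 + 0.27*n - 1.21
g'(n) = -2.01*n^2 - 0.24*n + 0.27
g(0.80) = -1.41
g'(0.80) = -1.21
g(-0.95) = -1.00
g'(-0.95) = -1.32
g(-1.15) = -0.66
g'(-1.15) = -2.11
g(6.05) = -152.34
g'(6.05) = -74.75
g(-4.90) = 73.41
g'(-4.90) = -46.81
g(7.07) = -242.07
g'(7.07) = -101.90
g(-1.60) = 0.80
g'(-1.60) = -4.49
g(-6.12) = 146.22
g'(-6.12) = -73.54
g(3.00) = -19.57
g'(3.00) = -18.54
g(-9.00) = 475.07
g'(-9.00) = -160.38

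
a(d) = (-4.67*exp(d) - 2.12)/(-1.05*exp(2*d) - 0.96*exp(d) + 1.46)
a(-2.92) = -1.69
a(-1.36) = -2.90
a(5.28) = 0.02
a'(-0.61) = -17.50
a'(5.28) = -0.02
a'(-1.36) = -2.02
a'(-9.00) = 0.00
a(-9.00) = -1.45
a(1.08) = 1.52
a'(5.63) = -0.02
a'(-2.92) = -0.25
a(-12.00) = -1.45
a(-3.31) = -1.61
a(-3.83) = -1.54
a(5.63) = 0.02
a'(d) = (-4.67*exp(d) - 2.12)*(2.1*exp(2*d) + 0.96*exp(d))/(-1.05*exp(2*d) - 0.96*exp(d) + 1.46)^2 - 4.67*exp(d)/(-1.05*exp(2*d) - 0.96*exp(d) + 1.46)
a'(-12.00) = 0.00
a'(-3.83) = -0.09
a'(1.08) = -1.73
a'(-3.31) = -0.16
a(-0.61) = -7.41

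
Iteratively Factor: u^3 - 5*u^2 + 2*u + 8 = (u - 4)*(u^2 - u - 2) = (u - 4)*(u - 2)*(u + 1)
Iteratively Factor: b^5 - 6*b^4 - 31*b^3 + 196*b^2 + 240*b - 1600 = (b - 5)*(b^4 - b^3 - 36*b^2 + 16*b + 320) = (b - 5)*(b + 4)*(b^3 - 5*b^2 - 16*b + 80) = (b - 5)*(b + 4)^2*(b^2 - 9*b + 20) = (b - 5)^2*(b + 4)^2*(b - 4)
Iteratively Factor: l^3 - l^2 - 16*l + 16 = (l + 4)*(l^2 - 5*l + 4) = (l - 1)*(l + 4)*(l - 4)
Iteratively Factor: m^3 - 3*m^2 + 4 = (m - 2)*(m^2 - m - 2) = (m - 2)*(m + 1)*(m - 2)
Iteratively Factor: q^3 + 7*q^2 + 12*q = (q + 3)*(q^2 + 4*q) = q*(q + 3)*(q + 4)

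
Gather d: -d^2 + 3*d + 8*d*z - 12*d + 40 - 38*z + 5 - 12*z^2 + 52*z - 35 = -d^2 + d*(8*z - 9) - 12*z^2 + 14*z + 10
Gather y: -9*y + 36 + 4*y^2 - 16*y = 4*y^2 - 25*y + 36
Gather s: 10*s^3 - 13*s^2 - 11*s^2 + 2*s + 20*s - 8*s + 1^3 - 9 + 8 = 10*s^3 - 24*s^2 + 14*s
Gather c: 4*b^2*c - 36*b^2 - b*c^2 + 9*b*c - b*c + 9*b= -36*b^2 - b*c^2 + 9*b + c*(4*b^2 + 8*b)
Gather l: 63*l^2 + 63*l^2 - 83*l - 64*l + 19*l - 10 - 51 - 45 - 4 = 126*l^2 - 128*l - 110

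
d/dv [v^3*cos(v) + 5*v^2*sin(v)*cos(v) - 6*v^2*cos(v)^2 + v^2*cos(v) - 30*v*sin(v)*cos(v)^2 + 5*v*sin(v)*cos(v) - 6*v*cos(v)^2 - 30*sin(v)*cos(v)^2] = -v^3*sin(v) - v^2*sin(v) + 6*v^2*sin(2*v) + 3*v^2*cos(v) + 5*v^2*cos(2*v) + 11*v*sin(2*v) - 11*v*cos(v)/2 - v*cos(2*v) - 45*v*cos(3*v)/2 - 6*v + 45*sin(v)/2 + 5*sin(2*v)/2 - 15*sin(3*v)/2 - 30*sqrt(2)*sin(v + pi/4) + 45*cos(v)/2 - 3*cos(2*v) - 45*cos(3*v)/2 - 3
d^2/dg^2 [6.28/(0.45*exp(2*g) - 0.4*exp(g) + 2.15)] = ((2.512 - 11.304*exp(g))*(0.45*exp(2*g) - 0.4*exp(g) + 2.15) + 6.28*(0.9*exp(g) - 0.4)*(1.8*exp(g) - 0.8)*exp(g))*exp(g)/(0.45*exp(2*g) - 0.4*exp(g) + 2.15)^3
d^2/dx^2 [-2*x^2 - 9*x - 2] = -4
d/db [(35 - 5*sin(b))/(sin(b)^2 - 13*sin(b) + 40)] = 5*(sin(b)^2 - 14*sin(b) + 51)*cos(b)/(sin(b)^2 - 13*sin(b) + 40)^2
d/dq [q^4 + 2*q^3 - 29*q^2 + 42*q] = 4*q^3 + 6*q^2 - 58*q + 42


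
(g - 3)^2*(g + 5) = g^3 - g^2 - 21*g + 45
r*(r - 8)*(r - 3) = r^3 - 11*r^2 + 24*r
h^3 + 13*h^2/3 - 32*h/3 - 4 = (h - 2)*(h + 1/3)*(h + 6)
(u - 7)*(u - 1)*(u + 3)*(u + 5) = u^4 - 42*u^2 - 64*u + 105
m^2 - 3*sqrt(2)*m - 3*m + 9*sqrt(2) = (m - 3)*(m - 3*sqrt(2))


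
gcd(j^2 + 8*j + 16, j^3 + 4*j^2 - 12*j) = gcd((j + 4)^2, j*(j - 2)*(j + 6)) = 1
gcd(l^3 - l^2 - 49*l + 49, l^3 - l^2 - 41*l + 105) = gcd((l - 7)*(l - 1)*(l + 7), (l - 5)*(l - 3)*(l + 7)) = l + 7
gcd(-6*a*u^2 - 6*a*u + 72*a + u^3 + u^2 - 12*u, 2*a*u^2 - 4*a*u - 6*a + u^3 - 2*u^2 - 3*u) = u - 3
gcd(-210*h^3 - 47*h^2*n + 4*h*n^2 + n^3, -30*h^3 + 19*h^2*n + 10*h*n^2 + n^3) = 30*h^2 + 11*h*n + n^2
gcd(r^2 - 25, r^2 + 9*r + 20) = r + 5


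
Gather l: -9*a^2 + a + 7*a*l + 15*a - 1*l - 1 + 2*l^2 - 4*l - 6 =-9*a^2 + 16*a + 2*l^2 + l*(7*a - 5) - 7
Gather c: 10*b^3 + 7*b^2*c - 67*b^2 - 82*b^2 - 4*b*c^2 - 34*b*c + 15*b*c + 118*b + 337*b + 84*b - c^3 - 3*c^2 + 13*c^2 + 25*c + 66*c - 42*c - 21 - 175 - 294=10*b^3 - 149*b^2 + 539*b - c^3 + c^2*(10 - 4*b) + c*(7*b^2 - 19*b + 49) - 490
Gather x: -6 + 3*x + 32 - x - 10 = 2*x + 16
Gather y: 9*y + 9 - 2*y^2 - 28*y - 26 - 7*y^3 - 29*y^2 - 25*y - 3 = -7*y^3 - 31*y^2 - 44*y - 20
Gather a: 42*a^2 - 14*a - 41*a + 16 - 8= 42*a^2 - 55*a + 8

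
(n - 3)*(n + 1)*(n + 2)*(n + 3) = n^4 + 3*n^3 - 7*n^2 - 27*n - 18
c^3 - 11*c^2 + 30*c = c*(c - 6)*(c - 5)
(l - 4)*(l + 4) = l^2 - 16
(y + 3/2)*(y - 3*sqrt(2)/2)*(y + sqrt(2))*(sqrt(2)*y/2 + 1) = sqrt(2)*y^4/2 + y^3/2 + 3*sqrt(2)*y^3/4 - 2*sqrt(2)*y^2 + 3*y^2/4 - 3*sqrt(2)*y - 3*y - 9/2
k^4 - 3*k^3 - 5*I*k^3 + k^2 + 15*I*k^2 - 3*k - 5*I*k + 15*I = (k - 3)*(k - 5*I)*(k - I)*(k + I)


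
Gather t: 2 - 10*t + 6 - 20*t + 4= 12 - 30*t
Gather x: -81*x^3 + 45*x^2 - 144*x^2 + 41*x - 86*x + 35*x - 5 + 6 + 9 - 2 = -81*x^3 - 99*x^2 - 10*x + 8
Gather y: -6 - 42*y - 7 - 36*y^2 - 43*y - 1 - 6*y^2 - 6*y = -42*y^2 - 91*y - 14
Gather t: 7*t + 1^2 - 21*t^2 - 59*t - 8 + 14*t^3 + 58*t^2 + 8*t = 14*t^3 + 37*t^2 - 44*t - 7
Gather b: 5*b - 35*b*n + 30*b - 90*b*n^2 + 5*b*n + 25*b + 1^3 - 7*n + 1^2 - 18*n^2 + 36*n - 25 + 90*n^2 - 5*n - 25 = b*(-90*n^2 - 30*n + 60) + 72*n^2 + 24*n - 48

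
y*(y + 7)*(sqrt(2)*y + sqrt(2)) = sqrt(2)*y^3 + 8*sqrt(2)*y^2 + 7*sqrt(2)*y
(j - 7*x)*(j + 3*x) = j^2 - 4*j*x - 21*x^2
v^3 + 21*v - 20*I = (v - 4*I)*(v - I)*(v + 5*I)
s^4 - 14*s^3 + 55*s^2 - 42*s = s*(s - 7)*(s - 6)*(s - 1)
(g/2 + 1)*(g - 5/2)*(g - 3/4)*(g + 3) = g^4/2 + 7*g^3/8 - 67*g^2/16 - 81*g/16 + 45/8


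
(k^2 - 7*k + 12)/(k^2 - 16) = (k - 3)/(k + 4)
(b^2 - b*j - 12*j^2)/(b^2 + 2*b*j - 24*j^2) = (b + 3*j)/(b + 6*j)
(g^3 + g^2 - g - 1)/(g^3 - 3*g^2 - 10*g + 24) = (g^3 + g^2 - g - 1)/(g^3 - 3*g^2 - 10*g + 24)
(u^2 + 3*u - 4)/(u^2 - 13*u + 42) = (u^2 + 3*u - 4)/(u^2 - 13*u + 42)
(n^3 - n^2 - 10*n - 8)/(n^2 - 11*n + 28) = (n^2 + 3*n + 2)/(n - 7)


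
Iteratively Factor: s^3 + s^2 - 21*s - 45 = (s + 3)*(s^2 - 2*s - 15) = (s + 3)^2*(s - 5)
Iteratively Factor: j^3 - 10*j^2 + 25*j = (j - 5)*(j^2 - 5*j) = (j - 5)^2*(j)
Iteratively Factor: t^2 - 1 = (t - 1)*(t + 1)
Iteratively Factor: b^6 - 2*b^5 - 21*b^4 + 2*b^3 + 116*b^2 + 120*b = (b - 3)*(b^5 + b^4 - 18*b^3 - 52*b^2 - 40*b) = (b - 3)*(b + 2)*(b^4 - b^3 - 16*b^2 - 20*b) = b*(b - 3)*(b + 2)*(b^3 - b^2 - 16*b - 20) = b*(b - 3)*(b + 2)^2*(b^2 - 3*b - 10) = b*(b - 5)*(b - 3)*(b + 2)^2*(b + 2)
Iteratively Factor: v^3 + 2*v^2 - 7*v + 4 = (v + 4)*(v^2 - 2*v + 1) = (v - 1)*(v + 4)*(v - 1)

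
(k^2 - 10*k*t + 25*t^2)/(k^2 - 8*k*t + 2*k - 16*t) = (k^2 - 10*k*t + 25*t^2)/(k^2 - 8*k*t + 2*k - 16*t)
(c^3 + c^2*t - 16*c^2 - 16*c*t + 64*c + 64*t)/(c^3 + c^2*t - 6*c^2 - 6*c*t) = (c^2 - 16*c + 64)/(c*(c - 6))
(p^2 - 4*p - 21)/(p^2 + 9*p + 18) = (p - 7)/(p + 6)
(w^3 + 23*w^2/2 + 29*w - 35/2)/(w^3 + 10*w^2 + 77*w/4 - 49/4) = 2*(w + 5)/(2*w + 7)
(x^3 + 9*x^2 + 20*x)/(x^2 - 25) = x*(x + 4)/(x - 5)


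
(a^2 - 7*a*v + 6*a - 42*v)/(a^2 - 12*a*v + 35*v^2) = (-a - 6)/(-a + 5*v)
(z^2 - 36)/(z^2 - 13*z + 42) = (z + 6)/(z - 7)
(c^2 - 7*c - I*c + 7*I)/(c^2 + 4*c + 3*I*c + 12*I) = (c^2 - c*(7 + I) + 7*I)/(c^2 + c*(4 + 3*I) + 12*I)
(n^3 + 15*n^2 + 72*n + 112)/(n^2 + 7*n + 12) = (n^2 + 11*n + 28)/(n + 3)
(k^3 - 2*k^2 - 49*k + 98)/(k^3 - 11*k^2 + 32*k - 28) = (k + 7)/(k - 2)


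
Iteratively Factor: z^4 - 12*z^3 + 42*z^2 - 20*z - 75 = (z - 5)*(z^3 - 7*z^2 + 7*z + 15) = (z - 5)*(z + 1)*(z^2 - 8*z + 15) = (z - 5)^2*(z + 1)*(z - 3)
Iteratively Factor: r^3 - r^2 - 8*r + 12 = (r - 2)*(r^2 + r - 6) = (r - 2)^2*(r + 3)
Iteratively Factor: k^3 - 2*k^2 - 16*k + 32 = (k - 4)*(k^2 + 2*k - 8) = (k - 4)*(k - 2)*(k + 4)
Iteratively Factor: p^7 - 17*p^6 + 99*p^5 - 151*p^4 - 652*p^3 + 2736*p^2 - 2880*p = (p)*(p^6 - 17*p^5 + 99*p^4 - 151*p^3 - 652*p^2 + 2736*p - 2880) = p*(p - 4)*(p^5 - 13*p^4 + 47*p^3 + 37*p^2 - 504*p + 720) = p*(p - 4)^2*(p^4 - 9*p^3 + 11*p^2 + 81*p - 180) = p*(p - 4)^2*(p + 3)*(p^3 - 12*p^2 + 47*p - 60) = p*(p - 4)^3*(p + 3)*(p^2 - 8*p + 15) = p*(p - 4)^3*(p - 3)*(p + 3)*(p - 5)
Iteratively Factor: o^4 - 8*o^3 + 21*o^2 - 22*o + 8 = (o - 1)*(o^3 - 7*o^2 + 14*o - 8) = (o - 2)*(o - 1)*(o^2 - 5*o + 4) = (o - 2)*(o - 1)^2*(o - 4)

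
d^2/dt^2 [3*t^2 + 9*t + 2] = 6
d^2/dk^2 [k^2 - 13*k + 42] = 2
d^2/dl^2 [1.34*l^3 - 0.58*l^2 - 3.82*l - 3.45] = 8.04*l - 1.16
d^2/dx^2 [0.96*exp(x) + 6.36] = 0.96*exp(x)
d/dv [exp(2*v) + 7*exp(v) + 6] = (2*exp(v) + 7)*exp(v)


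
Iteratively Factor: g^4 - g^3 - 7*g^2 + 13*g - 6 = (g - 2)*(g^3 + g^2 - 5*g + 3) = (g - 2)*(g - 1)*(g^2 + 2*g - 3) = (g - 2)*(g - 1)*(g + 3)*(g - 1)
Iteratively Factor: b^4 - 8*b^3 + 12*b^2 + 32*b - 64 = (b - 2)*(b^3 - 6*b^2 + 32) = (b - 4)*(b - 2)*(b^2 - 2*b - 8) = (b - 4)^2*(b - 2)*(b + 2)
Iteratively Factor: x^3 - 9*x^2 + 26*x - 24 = (x - 3)*(x^2 - 6*x + 8) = (x - 3)*(x - 2)*(x - 4)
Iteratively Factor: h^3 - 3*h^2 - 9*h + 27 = (h + 3)*(h^2 - 6*h + 9) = (h - 3)*(h + 3)*(h - 3)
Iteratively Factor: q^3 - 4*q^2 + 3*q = (q - 3)*(q^2 - q) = (q - 3)*(q - 1)*(q)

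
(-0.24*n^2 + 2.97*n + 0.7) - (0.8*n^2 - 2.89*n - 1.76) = -1.04*n^2 + 5.86*n + 2.46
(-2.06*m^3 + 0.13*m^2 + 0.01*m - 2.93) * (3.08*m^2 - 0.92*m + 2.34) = -6.3448*m^5 + 2.2956*m^4 - 4.9092*m^3 - 8.7294*m^2 + 2.719*m - 6.8562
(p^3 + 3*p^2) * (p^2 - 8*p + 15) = p^5 - 5*p^4 - 9*p^3 + 45*p^2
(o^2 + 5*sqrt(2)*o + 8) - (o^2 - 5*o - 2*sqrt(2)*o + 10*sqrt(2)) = 5*o + 7*sqrt(2)*o - 10*sqrt(2) + 8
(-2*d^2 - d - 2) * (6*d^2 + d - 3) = -12*d^4 - 8*d^3 - 7*d^2 + d + 6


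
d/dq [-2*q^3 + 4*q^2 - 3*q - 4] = -6*q^2 + 8*q - 3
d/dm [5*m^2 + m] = 10*m + 1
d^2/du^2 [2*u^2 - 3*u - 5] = 4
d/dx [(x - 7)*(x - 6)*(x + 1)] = 3*x^2 - 24*x + 29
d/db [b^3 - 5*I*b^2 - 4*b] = 3*b^2 - 10*I*b - 4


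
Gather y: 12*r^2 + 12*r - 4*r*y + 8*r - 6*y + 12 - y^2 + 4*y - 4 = 12*r^2 + 20*r - y^2 + y*(-4*r - 2) + 8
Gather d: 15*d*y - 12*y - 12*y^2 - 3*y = 15*d*y - 12*y^2 - 15*y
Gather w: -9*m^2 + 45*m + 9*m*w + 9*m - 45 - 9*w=-9*m^2 + 54*m + w*(9*m - 9) - 45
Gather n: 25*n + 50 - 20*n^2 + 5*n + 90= -20*n^2 + 30*n + 140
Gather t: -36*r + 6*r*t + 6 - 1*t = -36*r + t*(6*r - 1) + 6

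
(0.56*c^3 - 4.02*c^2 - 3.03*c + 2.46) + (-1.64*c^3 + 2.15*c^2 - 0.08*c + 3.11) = -1.08*c^3 - 1.87*c^2 - 3.11*c + 5.57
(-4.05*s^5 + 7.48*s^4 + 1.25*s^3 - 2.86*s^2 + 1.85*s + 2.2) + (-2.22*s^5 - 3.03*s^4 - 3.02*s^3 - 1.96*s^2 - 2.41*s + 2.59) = -6.27*s^5 + 4.45*s^4 - 1.77*s^3 - 4.82*s^2 - 0.56*s + 4.79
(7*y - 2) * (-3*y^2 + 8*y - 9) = -21*y^3 + 62*y^2 - 79*y + 18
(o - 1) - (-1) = o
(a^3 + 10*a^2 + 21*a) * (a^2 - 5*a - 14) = a^5 + 5*a^4 - 43*a^3 - 245*a^2 - 294*a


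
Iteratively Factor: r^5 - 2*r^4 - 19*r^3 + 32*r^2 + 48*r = (r)*(r^4 - 2*r^3 - 19*r^2 + 32*r + 48) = r*(r - 3)*(r^3 + r^2 - 16*r - 16) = r*(r - 3)*(r + 1)*(r^2 - 16) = r*(r - 4)*(r - 3)*(r + 1)*(r + 4)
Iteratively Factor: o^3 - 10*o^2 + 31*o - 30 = (o - 5)*(o^2 - 5*o + 6) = (o - 5)*(o - 2)*(o - 3)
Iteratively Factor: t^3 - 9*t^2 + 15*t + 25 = (t + 1)*(t^2 - 10*t + 25) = (t - 5)*(t + 1)*(t - 5)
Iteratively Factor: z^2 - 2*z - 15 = (z - 5)*(z + 3)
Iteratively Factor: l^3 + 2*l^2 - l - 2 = (l + 1)*(l^2 + l - 2) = (l - 1)*(l + 1)*(l + 2)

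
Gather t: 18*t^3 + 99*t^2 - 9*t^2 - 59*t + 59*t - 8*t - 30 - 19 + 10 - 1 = 18*t^3 + 90*t^2 - 8*t - 40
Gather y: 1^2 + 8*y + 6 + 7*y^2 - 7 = 7*y^2 + 8*y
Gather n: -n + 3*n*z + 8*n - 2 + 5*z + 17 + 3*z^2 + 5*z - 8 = n*(3*z + 7) + 3*z^2 + 10*z + 7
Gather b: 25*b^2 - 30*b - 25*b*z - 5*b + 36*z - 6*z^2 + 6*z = 25*b^2 + b*(-25*z - 35) - 6*z^2 + 42*z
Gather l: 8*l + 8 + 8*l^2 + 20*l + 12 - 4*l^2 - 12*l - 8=4*l^2 + 16*l + 12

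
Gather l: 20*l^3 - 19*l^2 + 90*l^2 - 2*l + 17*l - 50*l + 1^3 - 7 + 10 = 20*l^3 + 71*l^2 - 35*l + 4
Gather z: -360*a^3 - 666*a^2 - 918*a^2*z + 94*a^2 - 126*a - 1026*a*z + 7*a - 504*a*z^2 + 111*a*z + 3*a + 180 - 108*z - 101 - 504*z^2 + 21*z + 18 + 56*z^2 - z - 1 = -360*a^3 - 572*a^2 - 116*a + z^2*(-504*a - 448) + z*(-918*a^2 - 915*a - 88) + 96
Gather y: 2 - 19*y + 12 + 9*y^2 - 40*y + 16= 9*y^2 - 59*y + 30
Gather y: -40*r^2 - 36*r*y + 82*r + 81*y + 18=-40*r^2 + 82*r + y*(81 - 36*r) + 18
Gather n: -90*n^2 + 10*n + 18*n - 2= -90*n^2 + 28*n - 2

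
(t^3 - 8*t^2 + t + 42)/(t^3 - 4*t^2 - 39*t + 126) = (t + 2)/(t + 6)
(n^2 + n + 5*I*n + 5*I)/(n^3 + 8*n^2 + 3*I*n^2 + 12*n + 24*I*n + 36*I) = (n^2 + n*(1 + 5*I) + 5*I)/(n^3 + n^2*(8 + 3*I) + n*(12 + 24*I) + 36*I)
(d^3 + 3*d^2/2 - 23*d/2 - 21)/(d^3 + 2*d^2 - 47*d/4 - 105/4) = 2*(d + 2)/(2*d + 5)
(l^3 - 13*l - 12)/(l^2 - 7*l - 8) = (l^2 - l - 12)/(l - 8)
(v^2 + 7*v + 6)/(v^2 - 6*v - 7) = (v + 6)/(v - 7)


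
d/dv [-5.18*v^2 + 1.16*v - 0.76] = 1.16 - 10.36*v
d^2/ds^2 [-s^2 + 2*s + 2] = -2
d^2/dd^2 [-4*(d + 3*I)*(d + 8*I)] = -8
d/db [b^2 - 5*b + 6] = 2*b - 5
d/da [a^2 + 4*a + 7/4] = 2*a + 4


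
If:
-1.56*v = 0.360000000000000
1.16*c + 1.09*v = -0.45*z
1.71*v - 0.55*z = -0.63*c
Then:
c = 0.34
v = -0.23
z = -0.32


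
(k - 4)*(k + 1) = k^2 - 3*k - 4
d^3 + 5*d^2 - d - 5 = (d - 1)*(d + 1)*(d + 5)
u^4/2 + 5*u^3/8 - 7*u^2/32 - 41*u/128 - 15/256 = (u/2 + 1/4)*(u - 3/4)*(u + 1/4)*(u + 5/4)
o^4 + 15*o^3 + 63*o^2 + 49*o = o*(o + 1)*(o + 7)^2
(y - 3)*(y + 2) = y^2 - y - 6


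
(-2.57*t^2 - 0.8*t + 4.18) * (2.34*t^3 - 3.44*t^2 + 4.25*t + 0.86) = -6.0138*t^5 + 6.9688*t^4 + 1.6107*t^3 - 19.9894*t^2 + 17.077*t + 3.5948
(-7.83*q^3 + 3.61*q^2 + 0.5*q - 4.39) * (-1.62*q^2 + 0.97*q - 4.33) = 12.6846*q^5 - 13.4433*q^4 + 36.5956*q^3 - 8.0345*q^2 - 6.4233*q + 19.0087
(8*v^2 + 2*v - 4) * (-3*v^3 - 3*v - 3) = -24*v^5 - 6*v^4 - 12*v^3 - 30*v^2 + 6*v + 12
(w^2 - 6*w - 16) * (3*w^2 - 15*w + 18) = 3*w^4 - 33*w^3 + 60*w^2 + 132*w - 288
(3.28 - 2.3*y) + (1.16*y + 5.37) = 8.65 - 1.14*y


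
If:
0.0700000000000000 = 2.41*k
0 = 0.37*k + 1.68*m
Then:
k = 0.03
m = -0.01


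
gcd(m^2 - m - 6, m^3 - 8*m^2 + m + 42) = m^2 - m - 6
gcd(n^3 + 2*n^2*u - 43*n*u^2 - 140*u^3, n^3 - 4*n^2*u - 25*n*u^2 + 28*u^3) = -n^2 + 3*n*u + 28*u^2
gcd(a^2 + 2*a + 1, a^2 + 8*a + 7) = a + 1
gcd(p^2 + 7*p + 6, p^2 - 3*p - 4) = p + 1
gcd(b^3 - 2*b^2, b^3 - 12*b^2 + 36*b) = b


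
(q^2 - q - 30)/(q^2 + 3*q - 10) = (q - 6)/(q - 2)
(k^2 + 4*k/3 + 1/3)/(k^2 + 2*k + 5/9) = 3*(k + 1)/(3*k + 5)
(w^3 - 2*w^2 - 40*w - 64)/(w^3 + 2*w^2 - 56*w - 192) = (w + 2)/(w + 6)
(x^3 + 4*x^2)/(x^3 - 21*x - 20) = x^2/(x^2 - 4*x - 5)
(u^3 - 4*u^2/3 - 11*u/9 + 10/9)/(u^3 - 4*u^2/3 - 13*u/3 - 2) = (9*u^2 - 21*u + 10)/(3*(3*u^2 - 7*u - 6))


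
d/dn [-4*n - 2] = -4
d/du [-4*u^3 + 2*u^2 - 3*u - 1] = -12*u^2 + 4*u - 3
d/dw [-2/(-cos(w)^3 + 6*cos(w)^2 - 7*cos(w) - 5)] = 2*(3*cos(w)^2 - 12*cos(w) + 7)*sin(w)/(cos(w)^3 - 6*cos(w)^2 + 7*cos(w) + 5)^2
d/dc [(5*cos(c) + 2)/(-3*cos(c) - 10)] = 44*sin(c)/(3*cos(c) + 10)^2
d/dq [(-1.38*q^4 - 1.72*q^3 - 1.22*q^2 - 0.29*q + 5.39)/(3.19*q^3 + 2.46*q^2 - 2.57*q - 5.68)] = (-4.4022*q^6 - 6.7896*q^5 + 10.3004*q^4 + 42.0446*q^3 - 18.4247*q^2 - 12.6596*q + 15.4995)/(10.1761*q^6 + 15.6948*q^5 - 10.345*q^4 - 48.8828*q^3 - 21.3407*q^2 + 29.1952*q + 32.2624)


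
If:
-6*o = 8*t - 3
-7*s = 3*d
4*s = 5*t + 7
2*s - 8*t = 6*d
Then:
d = 49/18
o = 65/18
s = -7/6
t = -7/3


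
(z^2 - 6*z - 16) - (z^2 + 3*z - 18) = 2 - 9*z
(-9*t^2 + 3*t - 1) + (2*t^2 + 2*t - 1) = -7*t^2 + 5*t - 2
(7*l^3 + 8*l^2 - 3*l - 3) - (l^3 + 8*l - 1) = 6*l^3 + 8*l^2 - 11*l - 2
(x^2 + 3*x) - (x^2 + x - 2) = 2*x + 2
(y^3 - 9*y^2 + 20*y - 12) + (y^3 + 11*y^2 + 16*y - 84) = 2*y^3 + 2*y^2 + 36*y - 96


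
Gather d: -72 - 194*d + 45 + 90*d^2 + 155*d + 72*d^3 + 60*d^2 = 72*d^3 + 150*d^2 - 39*d - 27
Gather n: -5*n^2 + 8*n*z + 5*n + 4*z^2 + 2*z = -5*n^2 + n*(8*z + 5) + 4*z^2 + 2*z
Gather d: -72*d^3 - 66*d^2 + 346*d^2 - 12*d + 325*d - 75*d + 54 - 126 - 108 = -72*d^3 + 280*d^2 + 238*d - 180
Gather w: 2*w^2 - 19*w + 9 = 2*w^2 - 19*w + 9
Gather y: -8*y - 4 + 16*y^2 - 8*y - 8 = 16*y^2 - 16*y - 12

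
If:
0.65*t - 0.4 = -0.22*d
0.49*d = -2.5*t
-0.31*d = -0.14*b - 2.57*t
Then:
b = 25.11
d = 4.32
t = -0.85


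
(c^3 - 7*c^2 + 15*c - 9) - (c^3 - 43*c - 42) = -7*c^2 + 58*c + 33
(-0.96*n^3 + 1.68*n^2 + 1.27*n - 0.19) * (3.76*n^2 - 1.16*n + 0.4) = -3.6096*n^5 + 7.4304*n^4 + 2.4424*n^3 - 1.5156*n^2 + 0.7284*n - 0.076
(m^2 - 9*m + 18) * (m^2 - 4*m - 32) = m^4 - 13*m^3 + 22*m^2 + 216*m - 576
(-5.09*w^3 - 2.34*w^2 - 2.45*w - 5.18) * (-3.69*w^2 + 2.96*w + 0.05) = 18.7821*w^5 - 6.4318*w^4 + 1.8596*w^3 + 11.7452*w^2 - 15.4553*w - 0.259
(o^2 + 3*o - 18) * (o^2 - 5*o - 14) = o^4 - 2*o^3 - 47*o^2 + 48*o + 252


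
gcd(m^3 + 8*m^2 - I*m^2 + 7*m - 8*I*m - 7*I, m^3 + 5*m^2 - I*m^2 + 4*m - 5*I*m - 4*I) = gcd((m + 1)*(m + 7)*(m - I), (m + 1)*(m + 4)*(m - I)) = m^2 + m*(1 - I) - I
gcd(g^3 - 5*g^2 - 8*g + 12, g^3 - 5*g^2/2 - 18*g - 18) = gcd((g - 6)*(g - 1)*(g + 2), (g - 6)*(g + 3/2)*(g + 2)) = g^2 - 4*g - 12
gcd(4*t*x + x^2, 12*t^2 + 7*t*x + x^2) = 4*t + x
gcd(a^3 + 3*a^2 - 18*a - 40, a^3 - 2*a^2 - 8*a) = a^2 - 2*a - 8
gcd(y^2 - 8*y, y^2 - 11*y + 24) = y - 8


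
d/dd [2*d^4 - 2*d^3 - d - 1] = 8*d^3 - 6*d^2 - 1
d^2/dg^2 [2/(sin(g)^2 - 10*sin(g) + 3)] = 4*(-2*sin(g)^4 + 15*sin(g)^3 - 41*sin(g)^2 - 45*sin(g) + 97)/(sin(g)^2 - 10*sin(g) + 3)^3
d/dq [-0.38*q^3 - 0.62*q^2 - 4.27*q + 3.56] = -1.14*q^2 - 1.24*q - 4.27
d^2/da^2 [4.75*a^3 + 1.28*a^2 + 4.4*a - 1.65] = 28.5*a + 2.56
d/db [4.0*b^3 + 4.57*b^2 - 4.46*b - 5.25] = 12.0*b^2 + 9.14*b - 4.46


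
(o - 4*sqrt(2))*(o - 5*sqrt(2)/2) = o^2 - 13*sqrt(2)*o/2 + 20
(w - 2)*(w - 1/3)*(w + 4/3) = w^3 - w^2 - 22*w/9 + 8/9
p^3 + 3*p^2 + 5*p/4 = p*(p + 1/2)*(p + 5/2)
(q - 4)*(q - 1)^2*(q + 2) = q^4 - 4*q^3 - 3*q^2 + 14*q - 8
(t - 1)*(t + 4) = t^2 + 3*t - 4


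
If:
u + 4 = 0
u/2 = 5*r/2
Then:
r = -4/5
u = -4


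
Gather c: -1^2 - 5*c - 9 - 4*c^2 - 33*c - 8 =-4*c^2 - 38*c - 18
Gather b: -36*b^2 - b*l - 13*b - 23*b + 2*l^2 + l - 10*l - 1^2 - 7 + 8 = -36*b^2 + b*(-l - 36) + 2*l^2 - 9*l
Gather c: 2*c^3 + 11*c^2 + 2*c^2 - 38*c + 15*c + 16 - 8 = 2*c^3 + 13*c^2 - 23*c + 8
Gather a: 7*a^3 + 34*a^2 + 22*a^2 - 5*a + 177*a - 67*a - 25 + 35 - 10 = 7*a^3 + 56*a^2 + 105*a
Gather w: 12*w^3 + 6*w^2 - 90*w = 12*w^3 + 6*w^2 - 90*w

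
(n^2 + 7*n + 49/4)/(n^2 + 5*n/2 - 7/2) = (n + 7/2)/(n - 1)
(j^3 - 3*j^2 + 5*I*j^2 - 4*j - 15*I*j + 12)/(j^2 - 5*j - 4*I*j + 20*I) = (j^3 + j^2*(-3 + 5*I) - j*(4 + 15*I) + 12)/(j^2 - j*(5 + 4*I) + 20*I)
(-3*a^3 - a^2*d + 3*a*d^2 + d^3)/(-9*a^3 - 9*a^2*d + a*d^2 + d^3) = (a - d)/(3*a - d)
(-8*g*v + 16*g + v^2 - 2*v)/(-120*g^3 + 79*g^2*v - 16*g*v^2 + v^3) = (v - 2)/(15*g^2 - 8*g*v + v^2)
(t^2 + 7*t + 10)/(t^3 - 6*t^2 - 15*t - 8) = (t^2 + 7*t + 10)/(t^3 - 6*t^2 - 15*t - 8)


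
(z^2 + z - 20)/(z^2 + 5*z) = (z - 4)/z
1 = 1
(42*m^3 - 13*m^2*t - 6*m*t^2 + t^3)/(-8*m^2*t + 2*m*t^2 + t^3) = (-21*m^2 - 4*m*t + t^2)/(t*(4*m + t))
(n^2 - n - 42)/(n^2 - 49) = (n + 6)/(n + 7)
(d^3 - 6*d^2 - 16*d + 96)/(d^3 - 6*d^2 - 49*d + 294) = (d^2 - 16)/(d^2 - 49)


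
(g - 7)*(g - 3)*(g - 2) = g^3 - 12*g^2 + 41*g - 42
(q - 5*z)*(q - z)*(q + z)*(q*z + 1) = q^4*z - 5*q^3*z^2 + q^3 - q^2*z^3 - 5*q^2*z + 5*q*z^4 - q*z^2 + 5*z^3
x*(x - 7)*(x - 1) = x^3 - 8*x^2 + 7*x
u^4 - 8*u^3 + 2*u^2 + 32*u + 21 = (u - 7)*(u - 3)*(u + 1)^2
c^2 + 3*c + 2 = (c + 1)*(c + 2)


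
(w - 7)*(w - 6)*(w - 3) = w^3 - 16*w^2 + 81*w - 126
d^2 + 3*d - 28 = (d - 4)*(d + 7)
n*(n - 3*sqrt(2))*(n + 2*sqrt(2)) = n^3 - sqrt(2)*n^2 - 12*n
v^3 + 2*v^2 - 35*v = v*(v - 5)*(v + 7)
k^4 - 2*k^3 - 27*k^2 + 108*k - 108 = (k - 3)^2*(k - 2)*(k + 6)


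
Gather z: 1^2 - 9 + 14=6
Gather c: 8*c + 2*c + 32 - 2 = 10*c + 30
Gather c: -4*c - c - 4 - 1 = -5*c - 5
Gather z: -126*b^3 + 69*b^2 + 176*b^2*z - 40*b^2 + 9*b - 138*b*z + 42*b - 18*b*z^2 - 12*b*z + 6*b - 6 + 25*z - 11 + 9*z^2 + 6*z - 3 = -126*b^3 + 29*b^2 + 57*b + z^2*(9 - 18*b) + z*(176*b^2 - 150*b + 31) - 20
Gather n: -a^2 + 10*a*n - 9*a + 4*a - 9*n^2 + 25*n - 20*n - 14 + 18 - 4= -a^2 - 5*a - 9*n^2 + n*(10*a + 5)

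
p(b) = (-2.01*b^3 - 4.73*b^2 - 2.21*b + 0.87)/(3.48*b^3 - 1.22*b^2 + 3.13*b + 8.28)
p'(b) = (-10.44*b^2 + 2.44*b - 3.13)*(-2.01*b^3 - 4.73*b^2 - 2.21*b + 0.87)/(3.48*b^3 - 1.22*b^2 + 3.13*b + 8.28)^2 + (-6.03*b^2 - 9.46*b - 2.21)/(3.48*b^3 - 1.22*b^2 + 3.13*b + 8.28)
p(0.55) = -0.21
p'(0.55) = -0.80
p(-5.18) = -0.31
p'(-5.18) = 0.04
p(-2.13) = -0.09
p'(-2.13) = 0.11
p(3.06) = -1.02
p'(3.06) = 0.07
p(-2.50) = -0.13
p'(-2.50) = 0.10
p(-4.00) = -0.25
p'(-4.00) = 0.06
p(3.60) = -0.98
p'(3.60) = 0.07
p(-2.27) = -0.11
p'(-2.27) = 0.11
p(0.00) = 0.11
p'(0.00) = -0.31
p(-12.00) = -0.45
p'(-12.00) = 0.01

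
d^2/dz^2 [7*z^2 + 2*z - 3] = 14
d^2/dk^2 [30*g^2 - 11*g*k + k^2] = 2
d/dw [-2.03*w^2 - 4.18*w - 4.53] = -4.06*w - 4.18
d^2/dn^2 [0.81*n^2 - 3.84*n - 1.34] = 1.62000000000000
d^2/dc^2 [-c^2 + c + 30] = -2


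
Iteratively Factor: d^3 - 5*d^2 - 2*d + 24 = (d - 3)*(d^2 - 2*d - 8) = (d - 3)*(d + 2)*(d - 4)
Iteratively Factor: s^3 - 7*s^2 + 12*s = (s - 3)*(s^2 - 4*s) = s*(s - 3)*(s - 4)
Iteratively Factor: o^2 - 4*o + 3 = (o - 1)*(o - 3)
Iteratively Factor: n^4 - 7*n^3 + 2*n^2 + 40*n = (n + 2)*(n^3 - 9*n^2 + 20*n) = (n - 5)*(n + 2)*(n^2 - 4*n) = n*(n - 5)*(n + 2)*(n - 4)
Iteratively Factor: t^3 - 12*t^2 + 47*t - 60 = (t - 5)*(t^2 - 7*t + 12) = (t - 5)*(t - 4)*(t - 3)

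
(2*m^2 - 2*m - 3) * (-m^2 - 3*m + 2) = -2*m^4 - 4*m^3 + 13*m^2 + 5*m - 6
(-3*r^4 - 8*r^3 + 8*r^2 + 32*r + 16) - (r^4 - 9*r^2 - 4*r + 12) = -4*r^4 - 8*r^3 + 17*r^2 + 36*r + 4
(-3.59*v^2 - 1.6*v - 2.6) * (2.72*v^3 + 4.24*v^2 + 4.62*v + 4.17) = -9.7648*v^5 - 19.5736*v^4 - 30.4418*v^3 - 33.3863*v^2 - 18.684*v - 10.842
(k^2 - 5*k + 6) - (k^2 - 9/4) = 33/4 - 5*k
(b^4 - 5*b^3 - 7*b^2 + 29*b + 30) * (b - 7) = b^5 - 12*b^4 + 28*b^3 + 78*b^2 - 173*b - 210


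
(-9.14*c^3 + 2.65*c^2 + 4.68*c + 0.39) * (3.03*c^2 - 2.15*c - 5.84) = -27.6942*c^5 + 27.6805*c^4 + 61.8605*c^3 - 24.3563*c^2 - 28.1697*c - 2.2776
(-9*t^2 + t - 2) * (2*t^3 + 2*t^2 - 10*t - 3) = -18*t^5 - 16*t^4 + 88*t^3 + 13*t^2 + 17*t + 6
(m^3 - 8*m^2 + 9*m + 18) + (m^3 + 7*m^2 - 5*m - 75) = 2*m^3 - m^2 + 4*m - 57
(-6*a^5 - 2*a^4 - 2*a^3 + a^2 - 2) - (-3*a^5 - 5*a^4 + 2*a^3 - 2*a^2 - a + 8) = -3*a^5 + 3*a^4 - 4*a^3 + 3*a^2 + a - 10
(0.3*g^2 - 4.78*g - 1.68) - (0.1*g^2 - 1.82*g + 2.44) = 0.2*g^2 - 2.96*g - 4.12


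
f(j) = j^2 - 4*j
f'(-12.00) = -28.00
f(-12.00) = 192.00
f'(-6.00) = -16.00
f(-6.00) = 60.00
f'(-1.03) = -6.06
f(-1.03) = 5.18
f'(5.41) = 6.82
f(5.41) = 7.63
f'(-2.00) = -8.00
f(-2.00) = 12.00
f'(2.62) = 1.24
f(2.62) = -3.62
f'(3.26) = 2.52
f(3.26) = -2.41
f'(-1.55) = -7.10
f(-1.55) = 8.60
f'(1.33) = -1.34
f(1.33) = -3.55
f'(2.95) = 1.90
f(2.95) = -3.10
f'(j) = 2*j - 4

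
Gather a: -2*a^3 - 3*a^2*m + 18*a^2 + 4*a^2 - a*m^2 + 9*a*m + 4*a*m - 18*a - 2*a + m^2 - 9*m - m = -2*a^3 + a^2*(22 - 3*m) + a*(-m^2 + 13*m - 20) + m^2 - 10*m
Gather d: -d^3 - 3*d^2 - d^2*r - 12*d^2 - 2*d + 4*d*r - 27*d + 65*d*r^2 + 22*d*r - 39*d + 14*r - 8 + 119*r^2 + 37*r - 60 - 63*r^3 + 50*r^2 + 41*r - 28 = -d^3 + d^2*(-r - 15) + d*(65*r^2 + 26*r - 68) - 63*r^3 + 169*r^2 + 92*r - 96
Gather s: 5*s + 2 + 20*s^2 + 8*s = 20*s^2 + 13*s + 2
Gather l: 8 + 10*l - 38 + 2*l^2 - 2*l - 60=2*l^2 + 8*l - 90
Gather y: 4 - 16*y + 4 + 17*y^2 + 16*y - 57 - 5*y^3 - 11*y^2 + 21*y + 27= -5*y^3 + 6*y^2 + 21*y - 22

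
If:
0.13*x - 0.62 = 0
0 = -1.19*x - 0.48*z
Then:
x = 4.77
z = -11.82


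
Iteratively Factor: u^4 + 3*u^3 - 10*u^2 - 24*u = (u + 2)*(u^3 + u^2 - 12*u) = u*(u + 2)*(u^2 + u - 12) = u*(u + 2)*(u + 4)*(u - 3)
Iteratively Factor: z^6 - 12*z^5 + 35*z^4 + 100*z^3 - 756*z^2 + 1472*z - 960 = (z - 5)*(z^5 - 7*z^4 + 100*z^2 - 256*z + 192) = (z - 5)*(z - 2)*(z^4 - 5*z^3 - 10*z^2 + 80*z - 96) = (z - 5)*(z - 2)*(z + 4)*(z^3 - 9*z^2 + 26*z - 24) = (z - 5)*(z - 3)*(z - 2)*(z + 4)*(z^2 - 6*z + 8) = (z - 5)*(z - 3)*(z - 2)^2*(z + 4)*(z - 4)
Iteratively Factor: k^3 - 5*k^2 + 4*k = (k)*(k^2 - 5*k + 4) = k*(k - 1)*(k - 4)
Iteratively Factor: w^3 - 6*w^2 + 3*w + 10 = (w - 5)*(w^2 - w - 2) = (w - 5)*(w - 2)*(w + 1)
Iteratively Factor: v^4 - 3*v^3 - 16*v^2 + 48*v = (v + 4)*(v^3 - 7*v^2 + 12*v) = v*(v + 4)*(v^2 - 7*v + 12) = v*(v - 3)*(v + 4)*(v - 4)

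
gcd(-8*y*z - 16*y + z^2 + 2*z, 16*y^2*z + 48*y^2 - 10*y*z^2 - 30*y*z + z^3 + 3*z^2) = 8*y - z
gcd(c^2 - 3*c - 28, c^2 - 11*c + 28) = c - 7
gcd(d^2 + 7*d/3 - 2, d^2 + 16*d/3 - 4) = d - 2/3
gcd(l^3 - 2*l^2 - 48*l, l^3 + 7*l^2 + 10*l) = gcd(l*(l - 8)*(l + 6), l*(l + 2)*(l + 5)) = l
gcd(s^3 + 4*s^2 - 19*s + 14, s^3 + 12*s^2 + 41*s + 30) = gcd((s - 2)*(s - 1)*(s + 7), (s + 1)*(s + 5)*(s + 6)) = 1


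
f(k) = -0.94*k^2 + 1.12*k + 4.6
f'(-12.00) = 23.68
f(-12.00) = -144.20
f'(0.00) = 1.12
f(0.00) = 4.60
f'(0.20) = 0.74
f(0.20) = 4.79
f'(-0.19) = 1.48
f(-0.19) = 4.35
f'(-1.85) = 4.60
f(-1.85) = -0.69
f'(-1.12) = 3.23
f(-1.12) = 2.17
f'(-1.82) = 4.54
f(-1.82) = -0.55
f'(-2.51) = 5.84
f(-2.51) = -4.13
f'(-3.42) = 7.55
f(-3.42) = -10.23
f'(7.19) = -12.40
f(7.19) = -35.94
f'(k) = 1.12 - 1.88*k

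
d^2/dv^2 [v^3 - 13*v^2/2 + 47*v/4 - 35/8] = 6*v - 13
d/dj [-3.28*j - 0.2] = -3.28000000000000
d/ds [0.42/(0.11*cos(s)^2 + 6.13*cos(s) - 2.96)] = (0.0924*cos(s) + 2.5746)*sin(s)/(0.11*cos(s)^2 + 6.13*cos(s) - 2.96)^2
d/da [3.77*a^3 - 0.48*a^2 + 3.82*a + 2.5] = 11.31*a^2 - 0.96*a + 3.82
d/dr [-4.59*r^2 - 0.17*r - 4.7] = -9.18*r - 0.17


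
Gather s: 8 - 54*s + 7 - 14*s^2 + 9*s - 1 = -14*s^2 - 45*s + 14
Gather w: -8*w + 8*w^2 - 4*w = 8*w^2 - 12*w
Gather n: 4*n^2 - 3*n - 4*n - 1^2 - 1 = 4*n^2 - 7*n - 2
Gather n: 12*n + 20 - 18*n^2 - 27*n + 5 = -18*n^2 - 15*n + 25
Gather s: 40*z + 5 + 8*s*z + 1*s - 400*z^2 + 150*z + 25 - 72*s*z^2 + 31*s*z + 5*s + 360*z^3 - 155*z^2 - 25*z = s*(-72*z^2 + 39*z + 6) + 360*z^3 - 555*z^2 + 165*z + 30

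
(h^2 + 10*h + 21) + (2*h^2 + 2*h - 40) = 3*h^2 + 12*h - 19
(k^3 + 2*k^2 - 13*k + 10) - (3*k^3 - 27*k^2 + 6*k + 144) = -2*k^3 + 29*k^2 - 19*k - 134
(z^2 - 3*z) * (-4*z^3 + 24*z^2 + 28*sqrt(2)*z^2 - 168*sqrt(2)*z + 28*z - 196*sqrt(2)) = -4*z^5 + 36*z^4 + 28*sqrt(2)*z^4 - 252*sqrt(2)*z^3 - 44*z^3 - 84*z^2 + 308*sqrt(2)*z^2 + 588*sqrt(2)*z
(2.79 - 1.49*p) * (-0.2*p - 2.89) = 0.298*p^2 + 3.7481*p - 8.0631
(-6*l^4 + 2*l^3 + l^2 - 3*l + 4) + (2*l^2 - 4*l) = -6*l^4 + 2*l^3 + 3*l^2 - 7*l + 4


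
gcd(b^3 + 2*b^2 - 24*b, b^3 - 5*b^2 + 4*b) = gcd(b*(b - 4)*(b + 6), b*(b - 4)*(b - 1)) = b^2 - 4*b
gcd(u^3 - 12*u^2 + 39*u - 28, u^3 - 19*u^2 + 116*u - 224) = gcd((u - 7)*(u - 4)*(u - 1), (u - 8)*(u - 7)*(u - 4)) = u^2 - 11*u + 28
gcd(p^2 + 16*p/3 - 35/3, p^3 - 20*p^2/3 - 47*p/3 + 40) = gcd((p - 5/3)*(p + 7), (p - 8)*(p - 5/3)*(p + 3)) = p - 5/3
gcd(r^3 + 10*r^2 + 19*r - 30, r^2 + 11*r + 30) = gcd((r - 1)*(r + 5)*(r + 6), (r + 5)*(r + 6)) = r^2 + 11*r + 30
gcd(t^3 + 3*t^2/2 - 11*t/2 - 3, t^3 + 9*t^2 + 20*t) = 1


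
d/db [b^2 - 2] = 2*b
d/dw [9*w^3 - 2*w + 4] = 27*w^2 - 2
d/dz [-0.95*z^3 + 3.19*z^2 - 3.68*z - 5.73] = -2.85*z^2 + 6.38*z - 3.68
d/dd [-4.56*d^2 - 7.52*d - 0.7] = -9.12*d - 7.52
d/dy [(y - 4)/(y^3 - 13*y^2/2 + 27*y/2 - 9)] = 2*(-4*y^3 + 37*y^2 - 104*y + 90)/(4*y^6 - 52*y^5 + 277*y^4 - 774*y^3 + 1197*y^2 - 972*y + 324)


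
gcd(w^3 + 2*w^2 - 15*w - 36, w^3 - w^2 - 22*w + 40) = w - 4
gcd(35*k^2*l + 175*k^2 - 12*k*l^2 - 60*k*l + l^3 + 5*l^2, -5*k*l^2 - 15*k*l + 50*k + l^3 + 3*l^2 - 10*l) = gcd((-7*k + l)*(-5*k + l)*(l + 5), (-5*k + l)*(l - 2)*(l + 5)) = 5*k*l + 25*k - l^2 - 5*l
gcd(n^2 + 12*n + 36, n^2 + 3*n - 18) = n + 6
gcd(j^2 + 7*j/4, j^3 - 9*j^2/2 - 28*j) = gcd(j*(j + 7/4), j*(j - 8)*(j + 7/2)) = j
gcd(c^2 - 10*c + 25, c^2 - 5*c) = c - 5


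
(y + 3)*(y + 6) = y^2 + 9*y + 18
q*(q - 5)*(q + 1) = q^3 - 4*q^2 - 5*q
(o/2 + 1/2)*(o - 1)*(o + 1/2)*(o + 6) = o^4/2 + 13*o^3/4 + o^2 - 13*o/4 - 3/2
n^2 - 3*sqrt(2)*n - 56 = (n - 7*sqrt(2))*(n + 4*sqrt(2))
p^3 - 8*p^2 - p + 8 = (p - 8)*(p - 1)*(p + 1)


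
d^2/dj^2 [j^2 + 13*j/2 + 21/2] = 2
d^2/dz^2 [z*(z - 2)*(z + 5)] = 6*z + 6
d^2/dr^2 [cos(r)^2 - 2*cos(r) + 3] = 2*cos(r) - 2*cos(2*r)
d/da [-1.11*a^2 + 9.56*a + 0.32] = 9.56 - 2.22*a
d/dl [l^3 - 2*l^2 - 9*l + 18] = 3*l^2 - 4*l - 9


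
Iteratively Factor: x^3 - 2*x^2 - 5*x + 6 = (x + 2)*(x^2 - 4*x + 3) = (x - 1)*(x + 2)*(x - 3)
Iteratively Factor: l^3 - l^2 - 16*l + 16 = (l - 4)*(l^2 + 3*l - 4) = (l - 4)*(l - 1)*(l + 4)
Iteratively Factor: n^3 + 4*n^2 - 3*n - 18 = (n + 3)*(n^2 + n - 6) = (n + 3)^2*(n - 2)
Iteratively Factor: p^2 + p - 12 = (p + 4)*(p - 3)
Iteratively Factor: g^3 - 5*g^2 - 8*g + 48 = (g + 3)*(g^2 - 8*g + 16) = (g - 4)*(g + 3)*(g - 4)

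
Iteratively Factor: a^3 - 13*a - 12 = (a + 1)*(a^2 - a - 12) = (a - 4)*(a + 1)*(a + 3)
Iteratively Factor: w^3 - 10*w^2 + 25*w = (w)*(w^2 - 10*w + 25) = w*(w - 5)*(w - 5)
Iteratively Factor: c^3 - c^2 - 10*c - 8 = (c + 2)*(c^2 - 3*c - 4) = (c + 1)*(c + 2)*(c - 4)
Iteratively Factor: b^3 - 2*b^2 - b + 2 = (b + 1)*(b^2 - 3*b + 2) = (b - 2)*(b + 1)*(b - 1)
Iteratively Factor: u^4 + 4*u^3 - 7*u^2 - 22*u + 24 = (u - 2)*(u^3 + 6*u^2 + 5*u - 12) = (u - 2)*(u - 1)*(u^2 + 7*u + 12) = (u - 2)*(u - 1)*(u + 3)*(u + 4)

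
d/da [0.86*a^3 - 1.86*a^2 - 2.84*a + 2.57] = 2.58*a^2 - 3.72*a - 2.84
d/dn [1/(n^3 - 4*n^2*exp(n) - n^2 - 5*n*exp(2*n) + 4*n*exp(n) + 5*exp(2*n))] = (4*n^2*exp(n) - 3*n^2 + 10*n*exp(2*n) + 4*n*exp(n) + 2*n - 5*exp(2*n) - 4*exp(n))/(n^3 - 4*n^2*exp(n) - n^2 - 5*n*exp(2*n) + 4*n*exp(n) + 5*exp(2*n))^2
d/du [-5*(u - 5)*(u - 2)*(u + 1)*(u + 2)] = -20*u^3 + 60*u^2 + 90*u - 80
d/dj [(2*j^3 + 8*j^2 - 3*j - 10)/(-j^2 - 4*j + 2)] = (-2*j^4 - 16*j^3 - 23*j^2 + 12*j - 46)/(j^4 + 8*j^3 + 12*j^2 - 16*j + 4)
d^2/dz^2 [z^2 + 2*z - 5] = 2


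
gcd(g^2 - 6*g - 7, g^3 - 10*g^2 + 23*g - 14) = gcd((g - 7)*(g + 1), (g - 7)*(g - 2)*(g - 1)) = g - 7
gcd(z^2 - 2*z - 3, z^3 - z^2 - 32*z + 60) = 1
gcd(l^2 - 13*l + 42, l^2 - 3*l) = 1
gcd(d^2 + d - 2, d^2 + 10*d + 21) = 1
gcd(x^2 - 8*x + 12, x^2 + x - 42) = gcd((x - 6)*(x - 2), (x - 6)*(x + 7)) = x - 6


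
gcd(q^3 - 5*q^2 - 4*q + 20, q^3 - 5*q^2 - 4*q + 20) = q^3 - 5*q^2 - 4*q + 20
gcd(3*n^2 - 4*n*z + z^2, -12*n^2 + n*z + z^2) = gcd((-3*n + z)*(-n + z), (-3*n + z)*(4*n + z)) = -3*n + z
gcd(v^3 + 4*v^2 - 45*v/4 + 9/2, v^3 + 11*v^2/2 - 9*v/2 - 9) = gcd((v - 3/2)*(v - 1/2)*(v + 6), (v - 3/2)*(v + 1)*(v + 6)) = v^2 + 9*v/2 - 9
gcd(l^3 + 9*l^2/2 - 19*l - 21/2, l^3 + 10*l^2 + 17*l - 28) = l + 7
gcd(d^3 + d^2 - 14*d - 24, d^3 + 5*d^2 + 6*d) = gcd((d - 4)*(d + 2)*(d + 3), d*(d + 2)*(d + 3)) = d^2 + 5*d + 6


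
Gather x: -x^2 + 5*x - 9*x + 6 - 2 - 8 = -x^2 - 4*x - 4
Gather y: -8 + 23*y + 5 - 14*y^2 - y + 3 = -14*y^2 + 22*y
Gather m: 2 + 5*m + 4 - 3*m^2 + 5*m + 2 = -3*m^2 + 10*m + 8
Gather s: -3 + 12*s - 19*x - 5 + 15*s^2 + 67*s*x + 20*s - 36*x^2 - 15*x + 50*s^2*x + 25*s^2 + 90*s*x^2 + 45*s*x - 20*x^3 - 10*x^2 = s^2*(50*x + 40) + s*(90*x^2 + 112*x + 32) - 20*x^3 - 46*x^2 - 34*x - 8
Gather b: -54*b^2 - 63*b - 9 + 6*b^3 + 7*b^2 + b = 6*b^3 - 47*b^2 - 62*b - 9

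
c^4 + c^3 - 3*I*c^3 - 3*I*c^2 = c^2*(c + 1)*(c - 3*I)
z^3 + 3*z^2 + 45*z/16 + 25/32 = (z + 1/2)*(z + 5/4)^2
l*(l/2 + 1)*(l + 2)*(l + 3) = l^4/2 + 7*l^3/2 + 8*l^2 + 6*l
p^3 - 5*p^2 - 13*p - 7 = (p - 7)*(p + 1)^2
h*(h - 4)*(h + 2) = h^3 - 2*h^2 - 8*h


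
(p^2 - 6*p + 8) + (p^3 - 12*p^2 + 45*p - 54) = p^3 - 11*p^2 + 39*p - 46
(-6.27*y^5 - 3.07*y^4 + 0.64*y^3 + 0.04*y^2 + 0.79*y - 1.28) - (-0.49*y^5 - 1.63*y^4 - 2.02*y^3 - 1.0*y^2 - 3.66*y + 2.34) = -5.78*y^5 - 1.44*y^4 + 2.66*y^3 + 1.04*y^2 + 4.45*y - 3.62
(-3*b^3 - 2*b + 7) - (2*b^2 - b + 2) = -3*b^3 - 2*b^2 - b + 5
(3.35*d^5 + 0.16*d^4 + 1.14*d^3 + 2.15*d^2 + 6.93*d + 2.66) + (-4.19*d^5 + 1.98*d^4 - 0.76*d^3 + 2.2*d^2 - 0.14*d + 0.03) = -0.84*d^5 + 2.14*d^4 + 0.38*d^3 + 4.35*d^2 + 6.79*d + 2.69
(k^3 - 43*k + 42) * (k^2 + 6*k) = k^5 + 6*k^4 - 43*k^3 - 216*k^2 + 252*k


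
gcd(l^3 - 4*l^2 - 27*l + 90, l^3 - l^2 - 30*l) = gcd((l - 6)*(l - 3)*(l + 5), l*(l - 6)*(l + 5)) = l^2 - l - 30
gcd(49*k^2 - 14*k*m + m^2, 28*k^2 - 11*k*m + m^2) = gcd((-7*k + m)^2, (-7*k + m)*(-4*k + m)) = 7*k - m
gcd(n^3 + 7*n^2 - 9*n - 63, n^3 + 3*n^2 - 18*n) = n - 3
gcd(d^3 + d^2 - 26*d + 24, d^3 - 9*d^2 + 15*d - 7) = d - 1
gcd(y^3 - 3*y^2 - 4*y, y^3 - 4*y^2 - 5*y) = y^2 + y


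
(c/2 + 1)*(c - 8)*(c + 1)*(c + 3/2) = c^4/2 - 7*c^3/4 - 59*c^2/4 - 49*c/2 - 12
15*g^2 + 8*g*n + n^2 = (3*g + n)*(5*g + n)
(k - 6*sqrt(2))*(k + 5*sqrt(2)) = k^2 - sqrt(2)*k - 60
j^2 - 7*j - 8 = (j - 8)*(j + 1)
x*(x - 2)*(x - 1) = x^3 - 3*x^2 + 2*x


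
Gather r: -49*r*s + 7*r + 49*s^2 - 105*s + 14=r*(7 - 49*s) + 49*s^2 - 105*s + 14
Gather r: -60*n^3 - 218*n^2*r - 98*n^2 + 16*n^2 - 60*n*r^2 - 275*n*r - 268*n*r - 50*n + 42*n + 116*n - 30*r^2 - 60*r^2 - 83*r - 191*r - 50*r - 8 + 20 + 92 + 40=-60*n^3 - 82*n^2 + 108*n + r^2*(-60*n - 90) + r*(-218*n^2 - 543*n - 324) + 144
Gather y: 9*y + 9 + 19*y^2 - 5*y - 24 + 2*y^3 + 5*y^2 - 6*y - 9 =2*y^3 + 24*y^2 - 2*y - 24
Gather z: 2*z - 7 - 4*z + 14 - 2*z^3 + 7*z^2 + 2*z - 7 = -2*z^3 + 7*z^2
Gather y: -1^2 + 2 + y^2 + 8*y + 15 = y^2 + 8*y + 16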